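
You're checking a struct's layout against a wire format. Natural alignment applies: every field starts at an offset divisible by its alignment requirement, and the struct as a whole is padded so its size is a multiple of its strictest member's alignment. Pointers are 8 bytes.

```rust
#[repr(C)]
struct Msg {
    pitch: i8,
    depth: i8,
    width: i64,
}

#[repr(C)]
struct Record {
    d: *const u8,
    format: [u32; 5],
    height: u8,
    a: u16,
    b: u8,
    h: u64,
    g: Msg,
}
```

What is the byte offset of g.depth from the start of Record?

49

Msg: @0: pitch [1B, align 1] → 1; @1: depth [1B, align 1] → 2; +6 pad (align 8); @8: width [8B, align 8] → 16; size 16, align 8
@0: d [8B, align 8] → 8
@8: format [20B, align 4] → 28
@28: height [1B, align 1] → 29
+1 pad (align 2)
@30: a [2B, align 2] → 32
@32: b [1B, align 1] → 33
+7 pad (align 8)
@40: h [8B, align 8] → 48
@48: g [16B, align 8] → 64
within Msg: depth at 1
48 + 1 = 49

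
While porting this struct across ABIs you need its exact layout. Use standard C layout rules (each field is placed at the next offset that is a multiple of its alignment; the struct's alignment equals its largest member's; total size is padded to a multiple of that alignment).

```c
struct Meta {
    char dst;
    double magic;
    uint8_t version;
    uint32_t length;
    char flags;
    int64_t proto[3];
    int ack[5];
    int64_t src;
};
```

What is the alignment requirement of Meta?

member alignments: dst=1, magic=8, version=1, length=4, flags=1, proto=8, ack=4, src=8
max = 8

8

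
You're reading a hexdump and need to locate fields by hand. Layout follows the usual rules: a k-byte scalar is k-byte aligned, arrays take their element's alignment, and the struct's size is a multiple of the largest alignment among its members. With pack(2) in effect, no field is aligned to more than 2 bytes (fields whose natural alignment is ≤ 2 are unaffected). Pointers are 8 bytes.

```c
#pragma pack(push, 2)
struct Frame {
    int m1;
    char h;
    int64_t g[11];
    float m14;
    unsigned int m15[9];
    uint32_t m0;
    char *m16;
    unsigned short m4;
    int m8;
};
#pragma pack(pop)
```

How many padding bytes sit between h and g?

1

@0: m1 [4B, align 2] → 4
@4: h [1B, align 1] → 5
+1 pad (align 2)
@6: g [88B, align 2] → 94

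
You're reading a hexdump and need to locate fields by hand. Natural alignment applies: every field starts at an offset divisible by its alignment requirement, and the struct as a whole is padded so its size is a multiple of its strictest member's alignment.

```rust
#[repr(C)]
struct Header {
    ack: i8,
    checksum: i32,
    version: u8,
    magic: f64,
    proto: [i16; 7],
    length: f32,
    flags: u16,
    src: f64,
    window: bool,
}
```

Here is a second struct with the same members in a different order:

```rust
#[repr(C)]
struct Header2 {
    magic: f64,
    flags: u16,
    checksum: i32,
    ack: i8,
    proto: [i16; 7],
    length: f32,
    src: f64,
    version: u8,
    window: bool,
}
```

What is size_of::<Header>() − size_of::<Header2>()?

@0: ack [1B, align 1] → 1
+3 pad (align 4)
@4: checksum [4B, align 4] → 8
@8: version [1B, align 1] → 9
+7 pad (align 8)
@16: magic [8B, align 8] → 24
@24: proto [14B, align 2] → 38
+2 pad (align 4)
@40: length [4B, align 4] → 44
@44: flags [2B, align 2] → 46
+2 pad (align 8)
@48: src [8B, align 8] → 56
@56: window [1B, align 1] → 57
+7 tail pad (align 8)
size 64, align 8
— Header2 —
@0: magic [8B, align 8] → 8
@8: flags [2B, align 2] → 10
+2 pad (align 4)
@12: checksum [4B, align 4] → 16
@16: ack [1B, align 1] → 17
+1 pad (align 2)
@18: proto [14B, align 2] → 32
@32: length [4B, align 4] → 36
+4 pad (align 8)
@40: src [8B, align 8] → 48
@48: version [1B, align 1] → 49
@49: window [1B, align 1] → 50
+6 tail pad (align 8)
size 56, align 8
64 − 56 = 8

8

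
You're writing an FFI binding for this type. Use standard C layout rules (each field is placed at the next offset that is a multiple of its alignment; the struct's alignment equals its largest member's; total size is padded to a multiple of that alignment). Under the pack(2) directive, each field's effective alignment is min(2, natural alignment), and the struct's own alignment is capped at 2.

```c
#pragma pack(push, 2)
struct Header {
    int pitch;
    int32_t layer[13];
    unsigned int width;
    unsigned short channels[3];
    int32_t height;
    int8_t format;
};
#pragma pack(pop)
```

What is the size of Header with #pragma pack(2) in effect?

0..4  pitch  (4B, 2-aligned)
4..56  layer  (52B, 2-aligned)
56..60  width  (4B, 2-aligned)
60..66  channels  (6B, 2-aligned)
66..70  height  (4B, 2-aligned)
70..71  format  (1B, 1-aligned)
71..72  -- tail padding (1B)
sizeof = 72, alignof = 2

72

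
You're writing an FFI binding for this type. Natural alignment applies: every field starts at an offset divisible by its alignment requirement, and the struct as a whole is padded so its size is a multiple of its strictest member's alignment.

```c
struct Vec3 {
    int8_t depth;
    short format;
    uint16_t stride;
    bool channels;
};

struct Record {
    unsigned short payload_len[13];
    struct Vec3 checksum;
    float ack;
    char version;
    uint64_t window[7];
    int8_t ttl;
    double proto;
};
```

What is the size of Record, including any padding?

Vec3: depth at 0 (size 1, align 1) → ends 1; pad 1 to align 2 for format; format at 2 (size 2, align 2) → ends 4; stride at 4 (size 2, align 2) → ends 6; channels at 6 (size 1, align 1) → ends 7; tail pad 1 to reach multiple of 2; total 8 bytes, alignment 2
payload_len at 0 (size 26, align 2) → ends 26
checksum at 26 (size 8, align 2) → ends 34
pad 2 to align 4 for ack
ack at 36 (size 4, align 4) → ends 40
version at 40 (size 1, align 1) → ends 41
pad 7 to align 8 for window
window at 48 (size 56, align 8) → ends 104
ttl at 104 (size 1, align 1) → ends 105
pad 7 to align 8 for proto
proto at 112 (size 8, align 8) → ends 120
total 120 bytes, alignment 8

120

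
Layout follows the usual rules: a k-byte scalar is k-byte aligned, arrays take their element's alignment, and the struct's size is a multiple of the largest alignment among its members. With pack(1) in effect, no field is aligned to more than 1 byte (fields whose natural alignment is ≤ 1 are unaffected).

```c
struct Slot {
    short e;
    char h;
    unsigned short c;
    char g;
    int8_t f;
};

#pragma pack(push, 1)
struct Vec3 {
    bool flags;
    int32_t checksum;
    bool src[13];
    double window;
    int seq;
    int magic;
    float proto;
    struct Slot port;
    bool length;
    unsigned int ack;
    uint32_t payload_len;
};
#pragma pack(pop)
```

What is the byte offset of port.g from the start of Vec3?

Slot: 0..2  e  (2B, 2-aligned); 2..3  h  (1B, 1-aligned); 3..4  -- padding (1B); 4..6  c  (2B, 2-aligned); 6..7  g  (1B, 1-aligned); 7..8  f  (1B, 1-aligned); sizeof = 8, alignof = 2
0..1  flags  (1B, 1-aligned)
1..5  checksum  (4B, 1-aligned)
5..18  src  (13B, 1-aligned)
18..26  window  (8B, 1-aligned)
26..30  seq  (4B, 1-aligned)
30..34  magic  (4B, 1-aligned)
34..38  proto  (4B, 1-aligned)
38..46  port  (8B, 1-aligned)
within Slot: g at 6
38 + 6 = 44

44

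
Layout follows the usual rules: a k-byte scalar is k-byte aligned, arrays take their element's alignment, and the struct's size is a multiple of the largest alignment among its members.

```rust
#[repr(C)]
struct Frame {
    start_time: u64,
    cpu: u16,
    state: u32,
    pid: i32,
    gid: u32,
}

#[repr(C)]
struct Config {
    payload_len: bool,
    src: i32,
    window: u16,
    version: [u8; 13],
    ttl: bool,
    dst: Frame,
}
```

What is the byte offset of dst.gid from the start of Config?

Frame: start_time at 0 (size 8, align 8) → ends 8; cpu at 8 (size 2, align 2) → ends 10; pad 2 to align 4 for state; state at 12 (size 4, align 4) → ends 16; pid at 16 (size 4, align 4) → ends 20; gid at 20 (size 4, align 4) → ends 24; total 24 bytes, alignment 8
payload_len at 0 (size 1, align 1) → ends 1
pad 3 to align 4 for src
src at 4 (size 4, align 4) → ends 8
window at 8 (size 2, align 2) → ends 10
version at 10 (size 13, align 1) → ends 23
ttl at 23 (size 1, align 1) → ends 24
dst at 24 (size 24, align 8) → ends 48
within Frame: gid at 20
24 + 20 = 44

44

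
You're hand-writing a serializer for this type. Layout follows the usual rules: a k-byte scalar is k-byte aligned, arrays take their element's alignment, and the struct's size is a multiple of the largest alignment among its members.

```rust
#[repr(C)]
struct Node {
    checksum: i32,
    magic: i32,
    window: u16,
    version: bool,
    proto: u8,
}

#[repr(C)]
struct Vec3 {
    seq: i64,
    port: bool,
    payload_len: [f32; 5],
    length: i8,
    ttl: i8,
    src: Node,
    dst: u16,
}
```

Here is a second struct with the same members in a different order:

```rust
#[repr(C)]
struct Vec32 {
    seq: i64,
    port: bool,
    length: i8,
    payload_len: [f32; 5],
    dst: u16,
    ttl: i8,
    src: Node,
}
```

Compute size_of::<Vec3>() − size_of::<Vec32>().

8

Node: 0..4  checksum  (4B, 4-aligned); 4..8  magic  (4B, 4-aligned); 8..10  window  (2B, 2-aligned); 10..11  version  (1B, 1-aligned); 11..12  proto  (1B, 1-aligned); sizeof = 12, alignof = 4
0..8  seq  (8B, 8-aligned)
8..9  port  (1B, 1-aligned)
9..12  -- padding (3B)
12..32  payload_len  (20B, 4-aligned)
32..33  length  (1B, 1-aligned)
33..34  ttl  (1B, 1-aligned)
34..36  -- padding (2B)
36..48  src  (12B, 4-aligned)
48..50  dst  (2B, 2-aligned)
50..56  -- tail padding (6B)
sizeof = 56, alignof = 8
— Vec32 —
0..8  seq  (8B, 8-aligned)
8..9  port  (1B, 1-aligned)
9..10  length  (1B, 1-aligned)
10..12  -- padding (2B)
12..32  payload_len  (20B, 4-aligned)
32..34  dst  (2B, 2-aligned)
34..35  ttl  (1B, 1-aligned)
35..36  -- padding (1B)
36..48  src  (12B, 4-aligned)
sizeof = 48, alignof = 8
56 − 48 = 8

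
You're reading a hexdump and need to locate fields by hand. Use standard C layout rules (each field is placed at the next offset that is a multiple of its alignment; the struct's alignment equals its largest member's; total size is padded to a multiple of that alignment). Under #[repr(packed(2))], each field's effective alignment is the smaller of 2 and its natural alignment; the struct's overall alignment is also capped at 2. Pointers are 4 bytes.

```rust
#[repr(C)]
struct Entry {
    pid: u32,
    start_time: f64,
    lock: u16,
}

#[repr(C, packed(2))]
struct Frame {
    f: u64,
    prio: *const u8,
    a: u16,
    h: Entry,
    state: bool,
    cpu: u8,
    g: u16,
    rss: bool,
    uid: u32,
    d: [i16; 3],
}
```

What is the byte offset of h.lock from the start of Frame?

30

Entry: 0..4  pid  (4B, 4-aligned); 4..8  -- padding (4B); 8..16  start_time  (8B, 8-aligned); 16..18  lock  (2B, 2-aligned); 18..24  -- tail padding (6B); sizeof = 24, alignof = 8
0..8  f  (8B, 2-aligned)
8..12  prio  (4B, 2-aligned)
12..14  a  (2B, 2-aligned)
14..38  h  (24B, 2-aligned)
within Entry: lock at 16
14 + 16 = 30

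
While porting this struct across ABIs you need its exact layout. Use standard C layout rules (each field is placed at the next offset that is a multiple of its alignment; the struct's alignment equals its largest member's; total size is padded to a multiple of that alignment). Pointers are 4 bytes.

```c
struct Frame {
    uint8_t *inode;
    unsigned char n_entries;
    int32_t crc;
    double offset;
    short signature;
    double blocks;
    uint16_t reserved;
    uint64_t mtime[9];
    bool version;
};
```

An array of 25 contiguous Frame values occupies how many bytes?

3200

inode at 0 (size 4, align 4) → ends 4
n_entries at 4 (size 1, align 1) → ends 5
pad 3 to align 4 for crc
crc at 8 (size 4, align 4) → ends 12
pad 4 to align 8 for offset
offset at 16 (size 8, align 8) → ends 24
signature at 24 (size 2, align 2) → ends 26
pad 6 to align 8 for blocks
blocks at 32 (size 8, align 8) → ends 40
reserved at 40 (size 2, align 2) → ends 42
pad 6 to align 8 for mtime
mtime at 48 (size 72, align 8) → ends 120
version at 120 (size 1, align 1) → ends 121
tail pad 7 to reach multiple of 8
total 128 bytes, alignment 8
array of 25: 25 × 128 = 3200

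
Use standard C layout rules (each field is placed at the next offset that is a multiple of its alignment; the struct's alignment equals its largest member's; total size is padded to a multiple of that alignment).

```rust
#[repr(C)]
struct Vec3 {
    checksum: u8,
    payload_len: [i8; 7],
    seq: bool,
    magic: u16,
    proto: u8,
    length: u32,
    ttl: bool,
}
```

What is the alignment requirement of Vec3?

member alignments: checksum=1, payload_len=1, seq=1, magic=2, proto=1, length=4, ttl=1
max = 4

4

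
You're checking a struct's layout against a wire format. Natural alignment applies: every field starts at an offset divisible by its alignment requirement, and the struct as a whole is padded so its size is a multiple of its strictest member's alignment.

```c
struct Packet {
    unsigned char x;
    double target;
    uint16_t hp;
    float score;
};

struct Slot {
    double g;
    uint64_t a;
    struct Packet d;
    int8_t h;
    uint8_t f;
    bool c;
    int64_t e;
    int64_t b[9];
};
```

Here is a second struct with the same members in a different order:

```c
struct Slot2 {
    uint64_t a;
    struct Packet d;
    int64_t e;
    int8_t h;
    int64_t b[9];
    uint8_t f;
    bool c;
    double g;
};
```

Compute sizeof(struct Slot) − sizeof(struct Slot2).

Packet: @0: x [1B, align 1] → 1; +7 pad (align 8); @8: target [8B, align 8] → 16; @16: hp [2B, align 2] → 18; +2 pad (align 4); @20: score [4B, align 4] → 24; size 24, align 8
@0: g [8B, align 8] → 8
@8: a [8B, align 8] → 16
@16: d [24B, align 8] → 40
@40: h [1B, align 1] → 41
@41: f [1B, align 1] → 42
@42: c [1B, align 1] → 43
+5 pad (align 8)
@48: e [8B, align 8] → 56
@56: b [72B, align 8] → 128
size 128, align 8
— Slot2 —
@0: a [8B, align 8] → 8
@8: d [24B, align 8] → 32
@32: e [8B, align 8] → 40
@40: h [1B, align 1] → 41
+7 pad (align 8)
@48: b [72B, align 8] → 120
@120: f [1B, align 1] → 121
@121: c [1B, align 1] → 122
+6 pad (align 8)
@128: g [8B, align 8] → 136
size 136, align 8
128 − 136 = -8

-8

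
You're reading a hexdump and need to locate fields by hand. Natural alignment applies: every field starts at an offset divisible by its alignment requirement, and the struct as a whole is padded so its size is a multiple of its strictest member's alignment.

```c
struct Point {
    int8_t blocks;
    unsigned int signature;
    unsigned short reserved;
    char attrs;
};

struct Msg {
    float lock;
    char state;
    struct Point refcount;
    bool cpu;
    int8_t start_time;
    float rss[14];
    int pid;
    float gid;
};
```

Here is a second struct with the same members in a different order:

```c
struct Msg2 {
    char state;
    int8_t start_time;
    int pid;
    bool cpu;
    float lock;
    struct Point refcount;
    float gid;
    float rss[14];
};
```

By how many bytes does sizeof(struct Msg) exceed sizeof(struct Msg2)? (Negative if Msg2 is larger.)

Point: 0..1  blocks  (1B, 1-aligned); 1..4  -- padding (3B); 4..8  signature  (4B, 4-aligned); 8..10  reserved  (2B, 2-aligned); 10..11  attrs  (1B, 1-aligned); 11..12  -- tail padding (1B); sizeof = 12, alignof = 4
0..4  lock  (4B, 4-aligned)
4..5  state  (1B, 1-aligned)
5..8  -- padding (3B)
8..20  refcount  (12B, 4-aligned)
20..21  cpu  (1B, 1-aligned)
21..22  start_time  (1B, 1-aligned)
22..24  -- padding (2B)
24..80  rss  (56B, 4-aligned)
80..84  pid  (4B, 4-aligned)
84..88  gid  (4B, 4-aligned)
sizeof = 88, alignof = 4
— Msg2 —
0..1  state  (1B, 1-aligned)
1..2  start_time  (1B, 1-aligned)
2..4  -- padding (2B)
4..8  pid  (4B, 4-aligned)
8..9  cpu  (1B, 1-aligned)
9..12  -- padding (3B)
12..16  lock  (4B, 4-aligned)
16..28  refcount  (12B, 4-aligned)
28..32  gid  (4B, 4-aligned)
32..88  rss  (56B, 4-aligned)
sizeof = 88, alignof = 4
88 − 88 = 0

0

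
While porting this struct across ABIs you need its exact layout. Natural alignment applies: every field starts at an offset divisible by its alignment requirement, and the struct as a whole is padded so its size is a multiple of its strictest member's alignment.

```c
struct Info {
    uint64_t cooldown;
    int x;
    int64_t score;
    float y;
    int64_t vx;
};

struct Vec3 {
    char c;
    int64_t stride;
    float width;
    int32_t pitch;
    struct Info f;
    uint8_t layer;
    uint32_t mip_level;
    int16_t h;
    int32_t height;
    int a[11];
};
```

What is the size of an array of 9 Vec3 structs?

Info: 0..8  cooldown  (8B, 8-aligned); 8..12  x  (4B, 4-aligned); 12..16  -- padding (4B); 16..24  score  (8B, 8-aligned); 24..28  y  (4B, 4-aligned); 28..32  -- padding (4B); 32..40  vx  (8B, 8-aligned); sizeof = 40, alignof = 8
0..1  c  (1B, 1-aligned)
1..8  -- padding (7B)
8..16  stride  (8B, 8-aligned)
16..20  width  (4B, 4-aligned)
20..24  pitch  (4B, 4-aligned)
24..64  f  (40B, 8-aligned)
64..65  layer  (1B, 1-aligned)
65..68  -- padding (3B)
68..72  mip_level  (4B, 4-aligned)
72..74  h  (2B, 2-aligned)
74..76  -- padding (2B)
76..80  height  (4B, 4-aligned)
80..124  a  (44B, 4-aligned)
124..128  -- tail padding (4B)
sizeof = 128, alignof = 8
array of 9: 9 × 128 = 1152

1152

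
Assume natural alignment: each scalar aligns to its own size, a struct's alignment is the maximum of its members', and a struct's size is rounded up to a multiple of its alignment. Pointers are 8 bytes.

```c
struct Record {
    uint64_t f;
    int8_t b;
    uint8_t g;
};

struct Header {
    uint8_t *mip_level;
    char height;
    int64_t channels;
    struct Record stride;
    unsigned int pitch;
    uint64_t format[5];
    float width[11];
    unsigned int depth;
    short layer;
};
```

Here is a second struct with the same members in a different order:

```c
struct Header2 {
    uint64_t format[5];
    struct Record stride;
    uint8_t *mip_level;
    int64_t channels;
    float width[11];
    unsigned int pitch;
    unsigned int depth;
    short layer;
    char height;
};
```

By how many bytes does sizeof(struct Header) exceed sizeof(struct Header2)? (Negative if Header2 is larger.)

16

Record: @0: f [8B, align 8] → 8; @8: b [1B, align 1] → 9; @9: g [1B, align 1] → 10; +6 tail pad (align 8); size 16, align 8
@0: mip_level [8B, align 8] → 8
@8: height [1B, align 1] → 9
+7 pad (align 8)
@16: channels [8B, align 8] → 24
@24: stride [16B, align 8] → 40
@40: pitch [4B, align 4] → 44
+4 pad (align 8)
@48: format [40B, align 8] → 88
@88: width [44B, align 4] → 132
@132: depth [4B, align 4] → 136
@136: layer [2B, align 2] → 138
+6 tail pad (align 8)
size 144, align 8
— Header2 —
@0: format [40B, align 8] → 40
@40: stride [16B, align 8] → 56
@56: mip_level [8B, align 8] → 64
@64: channels [8B, align 8] → 72
@72: width [44B, align 4] → 116
@116: pitch [4B, align 4] → 120
@120: depth [4B, align 4] → 124
@124: layer [2B, align 2] → 126
@126: height [1B, align 1] → 127
+1 tail pad (align 8)
size 128, align 8
144 − 128 = 16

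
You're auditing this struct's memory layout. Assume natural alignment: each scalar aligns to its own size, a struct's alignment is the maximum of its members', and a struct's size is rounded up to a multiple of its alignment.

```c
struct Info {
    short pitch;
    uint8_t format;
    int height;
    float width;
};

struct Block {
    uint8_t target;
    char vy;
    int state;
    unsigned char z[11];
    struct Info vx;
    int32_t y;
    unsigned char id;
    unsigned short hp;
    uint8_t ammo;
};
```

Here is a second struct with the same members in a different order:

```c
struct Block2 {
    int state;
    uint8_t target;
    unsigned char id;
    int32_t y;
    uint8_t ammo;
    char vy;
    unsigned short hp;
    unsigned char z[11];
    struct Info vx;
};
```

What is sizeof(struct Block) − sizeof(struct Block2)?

Info: pitch at 0 (size 2, align 2) → ends 2; format at 2 (size 1, align 1) → ends 3; pad 1 to align 4 for height; height at 4 (size 4, align 4) → ends 8; width at 8 (size 4, align 4) → ends 12; total 12 bytes, alignment 4
target at 0 (size 1, align 1) → ends 1
vy at 1 (size 1, align 1) → ends 2
pad 2 to align 4 for state
state at 4 (size 4, align 4) → ends 8
z at 8 (size 11, align 1) → ends 19
pad 1 to align 4 for vx
vx at 20 (size 12, align 4) → ends 32
y at 32 (size 4, align 4) → ends 36
id at 36 (size 1, align 1) → ends 37
pad 1 to align 2 for hp
hp at 38 (size 2, align 2) → ends 40
ammo at 40 (size 1, align 1) → ends 41
tail pad 3 to reach multiple of 4
total 44 bytes, alignment 4
— Block2 —
state at 0 (size 4, align 4) → ends 4
target at 4 (size 1, align 1) → ends 5
id at 5 (size 1, align 1) → ends 6
pad 2 to align 4 for y
y at 8 (size 4, align 4) → ends 12
ammo at 12 (size 1, align 1) → ends 13
vy at 13 (size 1, align 1) → ends 14
hp at 14 (size 2, align 2) → ends 16
z at 16 (size 11, align 1) → ends 27
pad 1 to align 4 for vx
vx at 28 (size 12, align 4) → ends 40
total 40 bytes, alignment 4
44 − 40 = 4

4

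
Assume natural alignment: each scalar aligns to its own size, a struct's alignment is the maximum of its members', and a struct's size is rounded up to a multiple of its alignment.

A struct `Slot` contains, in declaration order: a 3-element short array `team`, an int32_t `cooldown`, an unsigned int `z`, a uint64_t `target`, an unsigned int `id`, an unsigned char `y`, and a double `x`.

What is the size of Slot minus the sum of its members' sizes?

team at 0 (size 6, align 2) → ends 6
pad 2 to align 4 for cooldown
cooldown at 8 (size 4, align 4) → ends 12
z at 12 (size 4, align 4) → ends 16
target at 16 (size 8, align 8) → ends 24
id at 24 (size 4, align 4) → ends 28
y at 28 (size 1, align 1) → ends 29
pad 3 to align 8 for x
x at 32 (size 8, align 8) → ends 40
total 40 bytes, alignment 8
data bytes 35, size 40 → padding 5

5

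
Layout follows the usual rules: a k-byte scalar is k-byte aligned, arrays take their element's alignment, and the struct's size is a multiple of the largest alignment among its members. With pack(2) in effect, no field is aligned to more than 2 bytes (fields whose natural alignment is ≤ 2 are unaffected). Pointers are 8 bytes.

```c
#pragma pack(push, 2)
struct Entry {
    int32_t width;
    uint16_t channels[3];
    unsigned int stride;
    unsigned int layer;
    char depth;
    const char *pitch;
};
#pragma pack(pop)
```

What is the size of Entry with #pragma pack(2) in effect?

0..4  width  (4B, 2-aligned)
4..10  channels  (6B, 2-aligned)
10..14  stride  (4B, 2-aligned)
14..18  layer  (4B, 2-aligned)
18..19  depth  (1B, 1-aligned)
19..20  -- padding (1B)
20..28  pitch  (8B, 2-aligned)
sizeof = 28, alignof = 2

28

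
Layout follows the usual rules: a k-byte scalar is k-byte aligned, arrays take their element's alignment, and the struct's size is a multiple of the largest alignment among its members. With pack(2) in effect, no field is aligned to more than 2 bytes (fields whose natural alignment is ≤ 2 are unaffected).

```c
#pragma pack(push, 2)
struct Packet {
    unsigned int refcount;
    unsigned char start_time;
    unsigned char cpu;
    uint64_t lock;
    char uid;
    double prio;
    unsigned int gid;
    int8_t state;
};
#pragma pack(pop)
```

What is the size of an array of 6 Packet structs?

180

0..4  refcount  (4B, 2-aligned)
4..5  start_time  (1B, 1-aligned)
5..6  cpu  (1B, 1-aligned)
6..14  lock  (8B, 2-aligned)
14..15  uid  (1B, 1-aligned)
15..16  -- padding (1B)
16..24  prio  (8B, 2-aligned)
24..28  gid  (4B, 2-aligned)
28..29  state  (1B, 1-aligned)
29..30  -- tail padding (1B)
sizeof = 30, alignof = 2
array of 6: 6 × 30 = 180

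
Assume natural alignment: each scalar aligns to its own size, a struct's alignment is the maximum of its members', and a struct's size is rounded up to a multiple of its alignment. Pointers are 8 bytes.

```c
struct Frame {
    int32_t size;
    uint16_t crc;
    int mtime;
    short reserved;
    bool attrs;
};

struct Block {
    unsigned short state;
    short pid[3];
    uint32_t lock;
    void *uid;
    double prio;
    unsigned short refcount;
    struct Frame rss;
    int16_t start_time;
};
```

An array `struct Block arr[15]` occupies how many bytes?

840

Frame: size at 0 (size 4, align 4) → ends 4; crc at 4 (size 2, align 2) → ends 6; pad 2 to align 4 for mtime; mtime at 8 (size 4, align 4) → ends 12; reserved at 12 (size 2, align 2) → ends 14; attrs at 14 (size 1, align 1) → ends 15; tail pad 1 to reach multiple of 4; total 16 bytes, alignment 4
state at 0 (size 2, align 2) → ends 2
pid at 2 (size 6, align 2) → ends 8
lock at 8 (size 4, align 4) → ends 12
pad 4 to align 8 for uid
uid at 16 (size 8, align 8) → ends 24
prio at 24 (size 8, align 8) → ends 32
refcount at 32 (size 2, align 2) → ends 34
pad 2 to align 4 for rss
rss at 36 (size 16, align 4) → ends 52
start_time at 52 (size 2, align 2) → ends 54
tail pad 2 to reach multiple of 8
total 56 bytes, alignment 8
array of 15: 15 × 56 = 840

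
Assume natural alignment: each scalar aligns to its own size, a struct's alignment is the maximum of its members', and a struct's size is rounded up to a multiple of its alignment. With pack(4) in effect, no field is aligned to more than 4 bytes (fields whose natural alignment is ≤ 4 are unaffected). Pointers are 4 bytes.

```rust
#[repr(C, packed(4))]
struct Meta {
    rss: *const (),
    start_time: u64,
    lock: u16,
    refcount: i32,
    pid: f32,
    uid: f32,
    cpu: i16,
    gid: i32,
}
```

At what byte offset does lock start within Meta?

12

rss at 0 (size 4, align 4) → ends 4
start_time at 4 (size 8, align 4) → ends 12
lock at 12 (size 2, align 2) → ends 14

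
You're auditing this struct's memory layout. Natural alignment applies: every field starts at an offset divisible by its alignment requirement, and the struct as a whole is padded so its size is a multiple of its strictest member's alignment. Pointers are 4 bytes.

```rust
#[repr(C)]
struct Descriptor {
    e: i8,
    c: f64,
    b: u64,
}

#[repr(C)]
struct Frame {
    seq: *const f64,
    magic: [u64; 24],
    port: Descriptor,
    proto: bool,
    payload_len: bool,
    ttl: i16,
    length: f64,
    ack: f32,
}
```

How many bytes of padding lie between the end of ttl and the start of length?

Descriptor: e at 0 (size 1, align 1) → ends 1; pad 7 to align 8 for c; c at 8 (size 8, align 8) → ends 16; b at 16 (size 8, align 8) → ends 24; total 24 bytes, alignment 8
seq at 0 (size 4, align 4) → ends 4
pad 4 to align 8 for magic
magic at 8 (size 192, align 8) → ends 200
port at 200 (size 24, align 8) → ends 224
proto at 224 (size 1, align 1) → ends 225
payload_len at 225 (size 1, align 1) → ends 226
ttl at 226 (size 2, align 2) → ends 228
pad 4 to align 8 for length
length at 232 (size 8, align 8) → ends 240

4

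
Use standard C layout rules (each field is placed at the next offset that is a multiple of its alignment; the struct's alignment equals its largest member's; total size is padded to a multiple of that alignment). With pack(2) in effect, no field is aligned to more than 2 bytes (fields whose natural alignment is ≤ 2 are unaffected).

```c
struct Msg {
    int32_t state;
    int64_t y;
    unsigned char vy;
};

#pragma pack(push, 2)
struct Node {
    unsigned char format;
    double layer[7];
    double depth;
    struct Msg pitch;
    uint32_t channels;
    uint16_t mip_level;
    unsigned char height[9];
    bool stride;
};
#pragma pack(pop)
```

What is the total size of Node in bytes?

Msg: @0: state [4B, align 4] → 4; +4 pad (align 8); @8: y [8B, align 8] → 16; @16: vy [1B, align 1] → 17; +7 tail pad (align 8); size 24, align 8
@0: format [1B, align 1] → 1
+1 pad (align 2)
@2: layer [56B, align 2] → 58
@58: depth [8B, align 2] → 66
@66: pitch [24B, align 2] → 90
@90: channels [4B, align 2] → 94
@94: mip_level [2B, align 2] → 96
@96: height [9B, align 1] → 105
@105: stride [1B, align 1] → 106
size 106, align 2

106 bytes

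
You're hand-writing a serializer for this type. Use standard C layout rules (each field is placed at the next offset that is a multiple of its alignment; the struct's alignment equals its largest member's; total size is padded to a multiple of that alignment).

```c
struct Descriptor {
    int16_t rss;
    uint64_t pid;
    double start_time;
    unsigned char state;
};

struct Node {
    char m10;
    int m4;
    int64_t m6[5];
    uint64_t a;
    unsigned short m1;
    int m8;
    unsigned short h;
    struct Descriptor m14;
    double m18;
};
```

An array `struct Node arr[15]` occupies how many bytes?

Descriptor: @0: rss [2B, align 2] → 2; +6 pad (align 8); @8: pid [8B, align 8] → 16; @16: start_time [8B, align 8] → 24; @24: state [1B, align 1] → 25; +7 tail pad (align 8); size 32, align 8
@0: m10 [1B, align 1] → 1
+3 pad (align 4)
@4: m4 [4B, align 4] → 8
@8: m6 [40B, align 8] → 48
@48: a [8B, align 8] → 56
@56: m1 [2B, align 2] → 58
+2 pad (align 4)
@60: m8 [4B, align 4] → 64
@64: h [2B, align 2] → 66
+6 pad (align 8)
@72: m14 [32B, align 8] → 104
@104: m18 [8B, align 8] → 112
size 112, align 8
array of 15: 15 × 112 = 1680

1680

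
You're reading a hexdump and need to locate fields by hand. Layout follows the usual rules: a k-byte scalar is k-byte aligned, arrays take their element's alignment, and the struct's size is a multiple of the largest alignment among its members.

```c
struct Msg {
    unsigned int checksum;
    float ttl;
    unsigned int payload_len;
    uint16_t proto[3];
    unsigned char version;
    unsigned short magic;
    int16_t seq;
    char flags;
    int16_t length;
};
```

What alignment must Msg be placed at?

member alignments: checksum=4, ttl=4, payload_len=4, proto=2, version=1, magic=2, seq=2, flags=1, length=2
max = 4

4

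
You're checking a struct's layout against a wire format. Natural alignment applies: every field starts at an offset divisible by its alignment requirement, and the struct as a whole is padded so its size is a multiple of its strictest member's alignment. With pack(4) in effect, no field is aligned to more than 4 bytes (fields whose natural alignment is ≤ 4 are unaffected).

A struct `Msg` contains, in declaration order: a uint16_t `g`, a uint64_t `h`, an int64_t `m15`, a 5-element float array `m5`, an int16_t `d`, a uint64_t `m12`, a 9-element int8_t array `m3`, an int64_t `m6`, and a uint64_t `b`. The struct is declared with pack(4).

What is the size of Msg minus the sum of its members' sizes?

7

g at 0 (size 2, align 2) → ends 2
pad 2 to align 4 for h
h at 4 (size 8, align 4) → ends 12
m15 at 12 (size 8, align 4) → ends 20
m5 at 20 (size 20, align 4) → ends 40
d at 40 (size 2, align 2) → ends 42
pad 2 to align 4 for m12
m12 at 44 (size 8, align 4) → ends 52
m3 at 52 (size 9, align 1) → ends 61
pad 3 to align 4 for m6
m6 at 64 (size 8, align 4) → ends 72
b at 72 (size 8, align 4) → ends 80
total 80 bytes, alignment 4
data bytes 73, size 80 → padding 7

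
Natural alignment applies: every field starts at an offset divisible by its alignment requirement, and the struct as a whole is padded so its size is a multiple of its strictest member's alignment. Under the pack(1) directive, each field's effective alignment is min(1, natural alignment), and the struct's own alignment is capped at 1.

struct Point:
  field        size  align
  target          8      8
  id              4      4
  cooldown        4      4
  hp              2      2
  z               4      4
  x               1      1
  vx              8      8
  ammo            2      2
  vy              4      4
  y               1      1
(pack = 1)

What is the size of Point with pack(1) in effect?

@0: target [8B, align 1] → 8
@8: id [4B, align 1] → 12
@12: cooldown [4B, align 1] → 16
@16: hp [2B, align 1] → 18
@18: z [4B, align 1] → 22
@22: x [1B, align 1] → 23
@23: vx [8B, align 1] → 31
@31: ammo [2B, align 1] → 33
@33: vy [4B, align 1] → 37
@37: y [1B, align 1] → 38
size 38, align 1

38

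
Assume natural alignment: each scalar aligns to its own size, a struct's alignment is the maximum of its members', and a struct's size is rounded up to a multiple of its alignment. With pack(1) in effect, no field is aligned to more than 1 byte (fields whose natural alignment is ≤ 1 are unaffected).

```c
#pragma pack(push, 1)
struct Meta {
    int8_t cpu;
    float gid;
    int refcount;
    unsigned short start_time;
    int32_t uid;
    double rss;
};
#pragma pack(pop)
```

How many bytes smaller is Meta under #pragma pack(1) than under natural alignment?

natural layout:
  @0: cpu [1B, align 1] → 1
  +3 pad (align 4)
  @4: gid [4B, align 4] → 8
  @8: refcount [4B, align 4] → 12
  @12: start_time [2B, align 2] → 14
  +2 pad (align 4)
  @16: uid [4B, align 4] → 20
  +4 pad (align 8)
  @24: rss [8B, align 8] → 32
  size 32, align 8
packed(1) layout:
  @0: cpu [1B, align 1] → 1
  @1: gid [4B, align 1] → 5
  @5: refcount [4B, align 1] → 9
  @9: start_time [2B, align 1] → 11
  @11: uid [4B, align 1] → 15
  @15: rss [8B, align 1] → 23
  size 23, align 1
32 − 23 = 9

9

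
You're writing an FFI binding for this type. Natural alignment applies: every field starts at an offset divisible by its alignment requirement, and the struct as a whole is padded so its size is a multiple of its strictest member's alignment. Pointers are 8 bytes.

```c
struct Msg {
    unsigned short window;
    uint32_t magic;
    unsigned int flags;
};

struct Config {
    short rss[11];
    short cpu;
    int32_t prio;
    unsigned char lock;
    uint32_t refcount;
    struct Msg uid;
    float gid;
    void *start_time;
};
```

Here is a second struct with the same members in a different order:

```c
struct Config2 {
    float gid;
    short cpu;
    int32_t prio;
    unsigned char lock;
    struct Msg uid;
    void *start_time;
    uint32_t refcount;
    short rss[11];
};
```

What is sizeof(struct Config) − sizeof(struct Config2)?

-8

Msg: 0..2  window  (2B, 2-aligned); 2..4  -- padding (2B); 4..8  magic  (4B, 4-aligned); 8..12  flags  (4B, 4-aligned); sizeof = 12, alignof = 4
0..22  rss  (22B, 2-aligned)
22..24  cpu  (2B, 2-aligned)
24..28  prio  (4B, 4-aligned)
28..29  lock  (1B, 1-aligned)
29..32  -- padding (3B)
32..36  refcount  (4B, 4-aligned)
36..48  uid  (12B, 4-aligned)
48..52  gid  (4B, 4-aligned)
52..56  -- padding (4B)
56..64  start_time  (8B, 8-aligned)
sizeof = 64, alignof = 8
— Config2 —
0..4  gid  (4B, 4-aligned)
4..6  cpu  (2B, 2-aligned)
6..8  -- padding (2B)
8..12  prio  (4B, 4-aligned)
12..13  lock  (1B, 1-aligned)
13..16  -- padding (3B)
16..28  uid  (12B, 4-aligned)
28..32  -- padding (4B)
32..40  start_time  (8B, 8-aligned)
40..44  refcount  (4B, 4-aligned)
44..66  rss  (22B, 2-aligned)
66..72  -- tail padding (6B)
sizeof = 72, alignof = 8
64 − 72 = -8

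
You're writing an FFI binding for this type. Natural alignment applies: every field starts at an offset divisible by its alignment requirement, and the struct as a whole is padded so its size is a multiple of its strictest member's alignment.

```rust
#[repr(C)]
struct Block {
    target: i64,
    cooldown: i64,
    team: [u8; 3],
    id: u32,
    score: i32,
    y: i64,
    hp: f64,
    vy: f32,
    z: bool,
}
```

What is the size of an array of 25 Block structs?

1400

@0: target [8B, align 8] → 8
@8: cooldown [8B, align 8] → 16
@16: team [3B, align 1] → 19
+1 pad (align 4)
@20: id [4B, align 4] → 24
@24: score [4B, align 4] → 28
+4 pad (align 8)
@32: y [8B, align 8] → 40
@40: hp [8B, align 8] → 48
@48: vy [4B, align 4] → 52
@52: z [1B, align 1] → 53
+3 tail pad (align 8)
size 56, align 8
array of 25: 25 × 56 = 1400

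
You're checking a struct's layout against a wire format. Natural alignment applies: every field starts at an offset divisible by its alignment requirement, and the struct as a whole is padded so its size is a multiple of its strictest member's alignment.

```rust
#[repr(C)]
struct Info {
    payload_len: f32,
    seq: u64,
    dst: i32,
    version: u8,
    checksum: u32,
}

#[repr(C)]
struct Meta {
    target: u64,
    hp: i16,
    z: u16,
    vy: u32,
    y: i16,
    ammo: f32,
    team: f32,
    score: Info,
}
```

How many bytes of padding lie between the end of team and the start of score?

Info: payload_len at 0 (size 4, align 4) → ends 4; pad 4 to align 8 for seq; seq at 8 (size 8, align 8) → ends 16; dst at 16 (size 4, align 4) → ends 20; version at 20 (size 1, align 1) → ends 21; pad 3 to align 4 for checksum; checksum at 24 (size 4, align 4) → ends 28; tail pad 4 to reach multiple of 8; total 32 bytes, alignment 8
target at 0 (size 8, align 8) → ends 8
hp at 8 (size 2, align 2) → ends 10
z at 10 (size 2, align 2) → ends 12
vy at 12 (size 4, align 4) → ends 16
y at 16 (size 2, align 2) → ends 18
pad 2 to align 4 for ammo
ammo at 20 (size 4, align 4) → ends 24
team at 24 (size 4, align 4) → ends 28
pad 4 to align 8 for score
score at 32 (size 32, align 8) → ends 64

4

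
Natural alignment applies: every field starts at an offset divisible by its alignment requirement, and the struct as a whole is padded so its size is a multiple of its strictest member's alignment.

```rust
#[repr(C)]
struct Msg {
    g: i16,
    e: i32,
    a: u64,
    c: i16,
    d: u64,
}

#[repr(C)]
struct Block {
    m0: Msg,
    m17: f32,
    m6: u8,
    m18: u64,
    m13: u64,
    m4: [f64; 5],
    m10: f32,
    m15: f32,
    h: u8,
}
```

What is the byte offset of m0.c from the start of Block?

Msg: g at 0 (size 2, align 2) → ends 2; pad 2 to align 4 for e; e at 4 (size 4, align 4) → ends 8; a at 8 (size 8, align 8) → ends 16; c at 16 (size 2, align 2) → ends 18; pad 6 to align 8 for d; d at 24 (size 8, align 8) → ends 32; total 32 bytes, alignment 8
m0 at 0 (size 32, align 8) → ends 32
within Msg: c at 16
0 + 16 = 16

16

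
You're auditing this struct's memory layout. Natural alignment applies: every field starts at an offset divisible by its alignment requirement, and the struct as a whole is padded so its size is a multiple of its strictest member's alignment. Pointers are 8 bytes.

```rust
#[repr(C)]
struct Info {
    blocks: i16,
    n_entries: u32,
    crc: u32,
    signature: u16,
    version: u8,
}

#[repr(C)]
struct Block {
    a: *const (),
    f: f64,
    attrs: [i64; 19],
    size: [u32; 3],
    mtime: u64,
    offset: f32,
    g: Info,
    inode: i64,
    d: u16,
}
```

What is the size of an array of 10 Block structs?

2320

Info: @0: blocks [2B, align 2] → 2; +2 pad (align 4); @4: n_entries [4B, align 4] → 8; @8: crc [4B, align 4] → 12; @12: signature [2B, align 2] → 14; @14: version [1B, align 1] → 15; +1 tail pad (align 4); size 16, align 4
@0: a [8B, align 8] → 8
@8: f [8B, align 8] → 16
@16: attrs [152B, align 8] → 168
@168: size [12B, align 4] → 180
+4 pad (align 8)
@184: mtime [8B, align 8] → 192
@192: offset [4B, align 4] → 196
@196: g [16B, align 4] → 212
+4 pad (align 8)
@216: inode [8B, align 8] → 224
@224: d [2B, align 2] → 226
+6 tail pad (align 8)
size 232, align 8
array of 10: 10 × 232 = 2320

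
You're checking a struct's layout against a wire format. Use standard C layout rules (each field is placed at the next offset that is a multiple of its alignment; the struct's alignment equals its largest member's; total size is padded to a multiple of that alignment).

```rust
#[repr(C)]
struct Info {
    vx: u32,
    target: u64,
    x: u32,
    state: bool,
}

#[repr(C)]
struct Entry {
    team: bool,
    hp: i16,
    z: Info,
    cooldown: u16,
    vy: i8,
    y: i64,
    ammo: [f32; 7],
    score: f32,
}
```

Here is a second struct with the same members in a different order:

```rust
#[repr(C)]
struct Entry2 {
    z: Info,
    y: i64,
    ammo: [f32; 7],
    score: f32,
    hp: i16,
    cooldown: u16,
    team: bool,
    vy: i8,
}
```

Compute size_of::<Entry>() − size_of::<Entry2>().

8

Info: @0: vx [4B, align 4] → 4; +4 pad (align 8); @8: target [8B, align 8] → 16; @16: x [4B, align 4] → 20; @20: state [1B, align 1] → 21; +3 tail pad (align 8); size 24, align 8
@0: team [1B, align 1] → 1
+1 pad (align 2)
@2: hp [2B, align 2] → 4
+4 pad (align 8)
@8: z [24B, align 8] → 32
@32: cooldown [2B, align 2] → 34
@34: vy [1B, align 1] → 35
+5 pad (align 8)
@40: y [8B, align 8] → 48
@48: ammo [28B, align 4] → 76
@76: score [4B, align 4] → 80
size 80, align 8
— Entry2 —
@0: z [24B, align 8] → 24
@24: y [8B, align 8] → 32
@32: ammo [28B, align 4] → 60
@60: score [4B, align 4] → 64
@64: hp [2B, align 2] → 66
@66: cooldown [2B, align 2] → 68
@68: team [1B, align 1] → 69
@69: vy [1B, align 1] → 70
+2 tail pad (align 8)
size 72, align 8
80 − 72 = 8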